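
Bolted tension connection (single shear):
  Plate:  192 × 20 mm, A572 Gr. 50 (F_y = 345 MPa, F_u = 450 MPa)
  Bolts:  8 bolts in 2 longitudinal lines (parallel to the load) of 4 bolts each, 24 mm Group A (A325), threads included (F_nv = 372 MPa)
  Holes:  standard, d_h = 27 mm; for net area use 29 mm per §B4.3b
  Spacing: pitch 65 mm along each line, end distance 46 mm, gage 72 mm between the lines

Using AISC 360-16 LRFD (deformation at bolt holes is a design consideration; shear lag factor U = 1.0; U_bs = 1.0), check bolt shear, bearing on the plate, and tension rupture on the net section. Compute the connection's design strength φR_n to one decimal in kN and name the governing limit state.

904.5 kN (net-section rupture governs)

Bolt shear: A_b = π(24)²/4 = 452.39 mm². φR_n = 0.75 × 372 × 452.39 × 8 × 1 = 1009.7 kN.
Bearing (20 mm plate, F_u = 450 MPa): end bolts L_c = 46 − 27/2 = 32.5, R_n = min(1.2×32.5×20×450, 2.4×24×20×450) = 351 kN/bolt; interior L_c = 65 − 27 = 38, R_n = 410.4 kN/bolt. φR_n = 0.75 × (2×351 + 6×410.4) = 2373.3 kN.
Tension rupture (net): A_n = (192 − 2×29)×20 = 2680 mm² (U = 1.0, A_e = A_n). φR_n = 0.75 × 450 × 2680 = 904.5 kN.
Governing: min(1009.7, 2373.3, 904.5) = 904.5 kN → net-section rupture.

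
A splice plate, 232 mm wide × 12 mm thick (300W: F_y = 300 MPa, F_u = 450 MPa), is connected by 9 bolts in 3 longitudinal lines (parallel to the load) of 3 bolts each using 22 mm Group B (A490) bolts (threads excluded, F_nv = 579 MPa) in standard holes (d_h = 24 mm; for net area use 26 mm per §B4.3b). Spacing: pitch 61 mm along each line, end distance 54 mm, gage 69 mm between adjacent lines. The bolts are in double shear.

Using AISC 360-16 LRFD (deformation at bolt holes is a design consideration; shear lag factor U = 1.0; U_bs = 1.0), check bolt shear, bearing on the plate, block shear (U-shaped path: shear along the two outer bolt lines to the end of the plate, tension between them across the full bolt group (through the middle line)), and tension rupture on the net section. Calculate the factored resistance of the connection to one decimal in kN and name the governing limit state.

623.7 kN (net-section rupture governs)

Bolt shear: A_b = π(22)²/4 = 380.13 mm². φR_n = 0.75 × 579 × 380.13 × 9 × 2 = 2971.3 kN.
Bearing (12 mm plate, F_u = 450 MPa): end bolts L_c = 54 − 24/2 = 42, R_n = min(1.2×42×12×450, 2.4×22×12×450) = 272.16 kN/bolt; interior L_c = 61 − 24 = 37, R_n = 239.76 kN/bolt. φR_n = 0.75 × (3×272.16 + 6×239.76) = 1691.3 kN.
Block shear: shear path 2×[54+2×61] = 2×176 mm, A_gv = 4224, A_nv = 2×(176 − 2.5×26)×12 = 2664 mm²; tension across gage: (138 − 2×26)×12 = 1032 mm². R_n = min(0.6×450×2664, 0.6×300×4224) + 1.0×450×1032 = min(719.28, 760.32) + 464.4 = 1183.7 kN. φR_n = 0.75 × 1183.7 = 887.8 kN.
Tension rupture (net): A_n = (232 − 3×26)×12 = 1848 mm² (U = 1.0, A_e = A_n). φR_n = 0.75 × 450 × 1848 = 623.7 kN.
Governing: min(2971.3, 1691.3, 887.8, 623.7) = 623.7 kN → net-section rupture.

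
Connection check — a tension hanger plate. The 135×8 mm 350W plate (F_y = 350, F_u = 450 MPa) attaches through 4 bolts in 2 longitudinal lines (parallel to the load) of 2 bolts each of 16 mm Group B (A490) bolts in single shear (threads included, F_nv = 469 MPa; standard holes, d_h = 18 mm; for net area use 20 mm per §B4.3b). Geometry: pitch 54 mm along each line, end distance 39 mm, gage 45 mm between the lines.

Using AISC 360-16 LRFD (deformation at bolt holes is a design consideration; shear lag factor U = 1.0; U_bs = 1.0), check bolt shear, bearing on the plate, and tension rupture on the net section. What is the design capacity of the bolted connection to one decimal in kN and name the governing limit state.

Bolt shear: A_b = π(16)²/4 = 201.06 mm². φR_n = 0.75 × 469 × 201.06 × 4 × 1 = 282.9 kN.
Bearing (8 mm plate, F_u = 450 MPa): end bolts L_c = 39 − 18/2 = 30, R_n = min(1.2×30×8×450, 2.4×16×8×450) = 129.6 kN/bolt; interior L_c = 54 − 18 = 36, R_n = 138.24 kN/bolt. φR_n = 0.75 × (2×129.6 + 2×138.24) = 401.8 kN.
Tension rupture (net): A_n = (135 − 2×20)×8 = 760 mm² (U = 1.0, A_e = A_n). φR_n = 0.75 × 450 × 760 = 256.5 kN.
Governing: min(282.9, 401.8, 256.5) = 256.5 kN → net-section rupture.

256.5 kN (net-section rupture governs)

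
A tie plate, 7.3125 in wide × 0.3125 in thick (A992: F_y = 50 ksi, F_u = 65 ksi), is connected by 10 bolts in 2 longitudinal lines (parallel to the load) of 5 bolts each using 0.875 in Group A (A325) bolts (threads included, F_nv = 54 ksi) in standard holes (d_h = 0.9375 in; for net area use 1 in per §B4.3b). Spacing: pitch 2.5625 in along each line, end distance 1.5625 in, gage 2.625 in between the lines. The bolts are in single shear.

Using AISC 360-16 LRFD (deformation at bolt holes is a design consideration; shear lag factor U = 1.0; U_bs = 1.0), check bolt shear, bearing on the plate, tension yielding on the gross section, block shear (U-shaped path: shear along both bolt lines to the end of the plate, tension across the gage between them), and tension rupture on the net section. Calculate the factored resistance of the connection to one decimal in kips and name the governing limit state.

Bolt shear: A_b = π(0.875)²/4 = 0.60132 in². φR_n = 0.75 × 54 × 0.60132 × 10 × 1 = 243.5 kips.
Bearing (0.3125 in plate, F_u = 65 ksi): end bolts L_c = 1.5625 − 0.9375/2 = 1.09375, R_n = min(1.2×1.09375×0.3125×65, 2.4×0.875×0.3125×65) = 26.66 kips/bolt; interior L_c = 2.5625 − 0.9375 = 1.625, R_n = 39.609 kips/bolt. φR_n = 0.75 × (2×26.66 + 8×39.609) = 277.6 kips.
Tension yield (gross): A_g = 7.3125×0.3125 = 2.2852 in². φR_n = 0.90 × 50 × 2.2852 = 102.8 kips.
Block shear: shear path 2×[1.5625+4×2.5625] = 2×11.8125 in, A_gv = 7.3828, A_nv = 2×(11.8125 − 4.5×1)×0.3125 = 4.5703 in²; tension across gage: (2.625 − 1×1)×0.3125 = 0.50781 in². R_n = min(0.6×65×4.5703, 0.6×50×7.3828) + 1.0×65×0.50781 = min(178.24, 221.48) + 33.008 = 211.25 kips. φR_n = 0.75 × 211.25 = 158.4 kips.
Tension rupture (net): A_n = (7.3125 − 2×1)×0.3125 = 1.6602 in² (U = 1.0, A_e = A_n). φR_n = 0.75 × 65 × 1.6602 = 80.9 kips.
Governing: min(243.5, 277.6, 102.8, 158.4, 80.9) = 80.9 kips → net-section rupture.

80.9 kips (net-section rupture governs)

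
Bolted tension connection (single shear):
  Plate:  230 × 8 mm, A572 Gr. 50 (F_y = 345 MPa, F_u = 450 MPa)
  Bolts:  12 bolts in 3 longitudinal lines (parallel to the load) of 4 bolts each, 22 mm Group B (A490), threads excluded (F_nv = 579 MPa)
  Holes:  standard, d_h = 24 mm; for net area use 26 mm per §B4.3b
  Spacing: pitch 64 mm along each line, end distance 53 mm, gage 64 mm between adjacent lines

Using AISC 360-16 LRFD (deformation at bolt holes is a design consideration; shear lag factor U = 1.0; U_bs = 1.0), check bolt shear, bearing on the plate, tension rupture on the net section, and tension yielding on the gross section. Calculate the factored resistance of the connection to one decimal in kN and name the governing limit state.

Bolt shear: A_b = π(22)²/4 = 380.13 mm². φR_n = 0.75 × 579 × 380.13 × 12 × 1 = 1980.9 kN.
Bearing (8 mm plate, F_u = 450 MPa): end bolts L_c = 53 − 24/2 = 41, R_n = min(1.2×41×8×450, 2.4×22×8×450) = 177.12 kN/bolt; interior L_c = 64 − 24 = 40, R_n = 172.8 kN/bolt. φR_n = 0.75 × (3×177.12 + 9×172.8) = 1564.9 kN.
Tension rupture (net): A_n = (230 − 3×26)×8 = 1216 mm² (U = 1.0, A_e = A_n). φR_n = 0.75 × 450 × 1216 = 410.4 kN.
Tension yield (gross): A_g = 230×8 = 1840 mm². φR_n = 0.90 × 345 × 1840 = 571.3 kN.
Governing: min(1980.9, 1564.9, 410.4, 571.3) = 410.4 kN → net-section rupture.

410.4 kN (net-section rupture governs)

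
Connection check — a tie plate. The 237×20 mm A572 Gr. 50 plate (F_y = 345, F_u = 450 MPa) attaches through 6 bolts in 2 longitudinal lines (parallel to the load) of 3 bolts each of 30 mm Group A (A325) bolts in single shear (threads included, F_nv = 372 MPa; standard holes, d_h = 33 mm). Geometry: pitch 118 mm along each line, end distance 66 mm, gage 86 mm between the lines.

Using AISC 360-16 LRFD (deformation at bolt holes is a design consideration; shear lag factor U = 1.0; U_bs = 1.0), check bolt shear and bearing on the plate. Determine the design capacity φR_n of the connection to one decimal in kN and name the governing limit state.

1183.3 kN (bolt shear governs)

Bolt shear: A_b = π(30)²/4 = 706.86 mm². φR_n = 0.75 × 372 × 706.86 × 6 × 1 = 1183.3 kN.
Bearing (20 mm plate, F_u = 450 MPa): end bolts L_c = 66 − 33/2 = 49.5, R_n = min(1.2×49.5×20×450, 2.4×30×20×450) = 534.6 kN/bolt; interior L_c = 118 − 33 = 85, R_n = 648 kN/bolt. φR_n = 0.75 × (2×534.6 + 4×648) = 2745.9 kN.
Governing: min(1183.3, 2745.9) = 1183.3 kN → bolt shear.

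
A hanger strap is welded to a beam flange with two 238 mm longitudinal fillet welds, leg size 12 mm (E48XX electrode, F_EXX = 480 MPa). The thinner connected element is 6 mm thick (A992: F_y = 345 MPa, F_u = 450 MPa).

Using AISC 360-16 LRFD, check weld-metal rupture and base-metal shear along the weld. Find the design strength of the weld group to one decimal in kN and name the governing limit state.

Weld metal: throat = 0.707×12 = 8.484 mm, L = 2×238 = 476 mm. φR_n = 0.75 × 0.6 × 480 × 8.484 × 476 = 872.3 kN.
Base metal shear (6 mm plate): yield φR_n = 1.0×0.6×345×6×476 = 591.2 kN; rupture φR_n = 0.75×0.6×450×6×476 = 578.3 kN; take 578.3 kN (rupture).
Governing: min(872.3, 578.3) = 578.3 kN → base-metal shear.

578.3 kN (base-metal shear governs)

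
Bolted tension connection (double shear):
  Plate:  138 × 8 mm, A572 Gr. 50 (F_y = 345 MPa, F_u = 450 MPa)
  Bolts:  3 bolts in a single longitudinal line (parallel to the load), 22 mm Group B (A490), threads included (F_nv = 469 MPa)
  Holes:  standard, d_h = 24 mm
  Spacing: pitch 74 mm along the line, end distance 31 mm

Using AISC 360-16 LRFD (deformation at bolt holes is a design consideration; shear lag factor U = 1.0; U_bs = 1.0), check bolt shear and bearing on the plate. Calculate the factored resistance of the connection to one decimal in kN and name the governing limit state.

346.7 kN (bearing governs)

Bolt shear: A_b = π(22)²/4 = 380.13 mm². φR_n = 0.75 × 469 × 380.13 × 3 × 2 = 802.3 kN.
Bearing (8 mm plate, F_u = 450 MPa): end bolts L_c = 31 − 24/2 = 19, R_n = min(1.2×19×8×450, 2.4×22×8×450) = 82.08 kN/bolt; interior L_c = 74 − 24 = 50, R_n = 190.08 kN/bolt. φR_n = 0.75 × (1×82.08 + 2×190.08) = 346.7 kN.
Governing: min(802.3, 346.7) = 346.7 kN → bearing.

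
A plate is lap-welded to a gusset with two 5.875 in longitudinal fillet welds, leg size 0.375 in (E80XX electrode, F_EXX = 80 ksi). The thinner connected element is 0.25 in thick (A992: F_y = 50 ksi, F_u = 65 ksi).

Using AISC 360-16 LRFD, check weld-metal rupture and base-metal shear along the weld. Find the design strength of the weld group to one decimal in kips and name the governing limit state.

Weld metal: throat = 0.707×0.375 = 0.26513 in, L = 2×5.875 = 11.75 in. φR_n = 0.75 × 0.6 × 80 × 0.26513 × 11.75 = 112.1 kips.
Base metal shear (0.25 in plate): yield φR_n = 1.0×0.6×50×0.25×11.75 = 88.1 kips; rupture φR_n = 0.75×0.6×65×0.25×11.75 = 85.9 kips; take 85.9 kips (rupture).
Governing: min(112.1, 85.9) = 85.9 kips → base-metal shear.

85.9 kips (base-metal shear governs)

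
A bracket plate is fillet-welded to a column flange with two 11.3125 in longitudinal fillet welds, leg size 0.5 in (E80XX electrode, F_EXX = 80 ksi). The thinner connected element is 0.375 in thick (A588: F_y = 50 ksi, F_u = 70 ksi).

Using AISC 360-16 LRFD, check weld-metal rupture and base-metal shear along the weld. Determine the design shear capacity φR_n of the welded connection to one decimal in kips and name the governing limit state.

Weld metal: throat = 0.707×0.5 = 0.3535 in, L = 2×11.3125 = 22.625 in. φR_n = 0.75 × 0.6 × 80 × 0.3535 × 22.625 = 287.9 kips.
Base metal shear (0.375 in plate): yield φR_n = 1.0×0.6×50×0.375×22.625 = 254.5 kips; rupture φR_n = 0.75×0.6×70×0.375×22.625 = 267.3 kips; take 254.5 kips (yield).
Governing: min(287.9, 254.5) = 254.5 kips → base-metal shear.

254.5 kips (base-metal shear governs)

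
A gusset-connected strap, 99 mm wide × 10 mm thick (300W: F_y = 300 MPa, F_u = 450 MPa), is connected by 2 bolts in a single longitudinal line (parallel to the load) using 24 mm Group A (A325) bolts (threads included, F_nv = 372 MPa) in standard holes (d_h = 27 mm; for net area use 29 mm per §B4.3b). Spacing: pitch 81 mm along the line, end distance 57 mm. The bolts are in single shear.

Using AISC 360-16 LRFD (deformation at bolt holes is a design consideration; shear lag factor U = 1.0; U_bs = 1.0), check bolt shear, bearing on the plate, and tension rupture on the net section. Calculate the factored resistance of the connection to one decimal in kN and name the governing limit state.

Bolt shear: A_b = π(24)²/4 = 452.39 mm². φR_n = 0.75 × 372 × 452.39 × 2 × 1 = 252.4 kN.
Bearing (10 mm plate, F_u = 450 MPa): end bolts L_c = 57 − 27/2 = 43.5, R_n = min(1.2×43.5×10×450, 2.4×24×10×450) = 234.9 kN/bolt; interior L_c = 81 − 27 = 54, R_n = 259.2 kN/bolt. φR_n = 0.75 × (1×234.9 + 1×259.2) = 370.6 kN.
Tension rupture (net): A_n = (99 − 1×29)×10 = 700 mm² (U = 1.0, A_e = A_n). φR_n = 0.75 × 450 × 700 = 236.3 kN.
Governing: min(252.4, 370.6, 236.3) = 236.3 kN → net-section rupture.

236.3 kN (net-section rupture governs)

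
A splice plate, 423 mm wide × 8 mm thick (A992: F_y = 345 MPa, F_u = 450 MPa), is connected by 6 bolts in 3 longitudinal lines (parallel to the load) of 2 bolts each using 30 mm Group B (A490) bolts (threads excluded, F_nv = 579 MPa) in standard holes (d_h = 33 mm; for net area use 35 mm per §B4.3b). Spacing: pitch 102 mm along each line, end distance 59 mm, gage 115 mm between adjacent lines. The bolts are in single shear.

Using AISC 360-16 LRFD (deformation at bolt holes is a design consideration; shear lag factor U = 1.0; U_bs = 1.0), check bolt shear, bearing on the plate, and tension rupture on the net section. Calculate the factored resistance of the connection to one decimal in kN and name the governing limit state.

Bolt shear: A_b = π(30)²/4 = 706.86 mm². φR_n = 0.75 × 579 × 706.86 × 6 × 1 = 1841.7 kN.
Bearing (8 mm plate, F_u = 450 MPa): end bolts L_c = 59 − 33/2 = 42.5, R_n = min(1.2×42.5×8×450, 2.4×30×8×450) = 183.6 kN/bolt; interior L_c = 102 − 33 = 69, R_n = 259.2 kN/bolt. φR_n = 0.75 × (3×183.6 + 3×259.2) = 996.3 kN.
Tension rupture (net): A_n = (423 − 3×35)×8 = 2544 mm² (U = 1.0, A_e = A_n). φR_n = 0.75 × 450 × 2544 = 858.6 kN.
Governing: min(1841.7, 996.3, 858.6) = 858.6 kN → net-section rupture.

858.6 kN (net-section rupture governs)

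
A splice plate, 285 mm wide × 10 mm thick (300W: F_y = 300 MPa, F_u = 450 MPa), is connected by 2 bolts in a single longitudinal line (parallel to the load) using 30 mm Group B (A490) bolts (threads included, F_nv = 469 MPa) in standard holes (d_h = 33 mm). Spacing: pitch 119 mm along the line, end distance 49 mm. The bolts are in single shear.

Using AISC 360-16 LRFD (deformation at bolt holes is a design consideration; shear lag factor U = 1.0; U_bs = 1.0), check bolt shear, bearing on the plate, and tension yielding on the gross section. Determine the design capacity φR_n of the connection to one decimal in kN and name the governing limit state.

Bolt shear: A_b = π(30)²/4 = 706.86 mm². φR_n = 0.75 × 469 × 706.86 × 2 × 1 = 497.3 kN.
Bearing (10 mm plate, F_u = 450 MPa): end bolts L_c = 49 − 33/2 = 32.5, R_n = min(1.2×32.5×10×450, 2.4×30×10×450) = 175.5 kN/bolt; interior L_c = 119 − 33 = 86, R_n = 324 kN/bolt. φR_n = 0.75 × (1×175.5 + 1×324) = 374.6 kN.
Tension yield (gross): A_g = 285×10 = 2850 mm². φR_n = 0.90 × 300 × 2850 = 769.5 kN.
Governing: min(497.3, 374.6, 769.5) = 374.6 kN → bearing.

374.6 kN (bearing governs)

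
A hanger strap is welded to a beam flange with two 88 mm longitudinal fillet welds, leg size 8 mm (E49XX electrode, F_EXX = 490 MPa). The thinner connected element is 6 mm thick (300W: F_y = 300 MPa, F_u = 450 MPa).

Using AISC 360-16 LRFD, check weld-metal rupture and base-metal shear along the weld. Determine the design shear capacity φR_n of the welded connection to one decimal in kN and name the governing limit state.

190.1 kN (base-metal shear governs)

Weld metal: throat = 0.707×8 = 5.656 mm, L = 2×88 = 176 mm. φR_n = 0.75 × 0.6 × 490 × 5.656 × 176 = 219.5 kN.
Base metal shear (6 mm plate): yield φR_n = 1.0×0.6×300×6×176 = 190.1 kN; rupture φR_n = 0.75×0.6×450×6×176 = 213.8 kN; take 190.1 kN (yield).
Governing: min(219.5, 190.1) = 190.1 kN → base-metal shear.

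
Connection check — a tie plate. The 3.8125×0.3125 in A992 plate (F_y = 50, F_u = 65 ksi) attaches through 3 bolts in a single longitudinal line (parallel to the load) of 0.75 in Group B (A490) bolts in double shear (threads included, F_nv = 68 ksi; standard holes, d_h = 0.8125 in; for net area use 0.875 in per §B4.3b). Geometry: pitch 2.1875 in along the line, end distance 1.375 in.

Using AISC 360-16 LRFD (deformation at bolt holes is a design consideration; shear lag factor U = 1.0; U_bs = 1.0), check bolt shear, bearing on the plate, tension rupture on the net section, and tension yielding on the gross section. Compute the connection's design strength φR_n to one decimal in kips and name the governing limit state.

44.8 kips (net-section rupture governs)

Bolt shear: A_b = π(0.75)²/4 = 0.44179 in². φR_n = 0.75 × 68 × 0.44179 × 3 × 2 = 135.2 kips.
Bearing (0.3125 in plate, F_u = 65 ksi): end bolts L_c = 1.375 − 0.8125/2 = 0.96875, R_n = min(1.2×0.96875×0.3125×65, 2.4×0.75×0.3125×65) = 23.613 kips/bolt; interior L_c = 2.1875 − 0.8125 = 1.375, R_n = 33.516 kips/bolt. φR_n = 0.75 × (1×23.613 + 2×33.516) = 68.0 kips.
Tension rupture (net): A_n = (3.8125 − 1×0.875)×0.3125 = 0.91797 in² (U = 1.0, A_e = A_n). φR_n = 0.75 × 65 × 0.91797 = 44.8 kips.
Tension yield (gross): A_g = 3.8125×0.3125 = 1.1914 in². φR_n = 0.90 × 50 × 1.1914 = 53.6 kips.
Governing: min(135.2, 68.0, 44.8, 53.6) = 44.8 kips → net-section rupture.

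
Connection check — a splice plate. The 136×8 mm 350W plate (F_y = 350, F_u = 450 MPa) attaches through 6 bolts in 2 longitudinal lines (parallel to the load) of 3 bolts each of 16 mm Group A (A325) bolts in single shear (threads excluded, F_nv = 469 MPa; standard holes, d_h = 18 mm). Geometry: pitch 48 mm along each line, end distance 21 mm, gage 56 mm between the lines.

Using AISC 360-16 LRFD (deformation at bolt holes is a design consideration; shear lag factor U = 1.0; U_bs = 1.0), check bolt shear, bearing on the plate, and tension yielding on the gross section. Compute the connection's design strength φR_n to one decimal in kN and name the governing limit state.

342.7 kN (gross-section yield governs)

Bolt shear: A_b = π(16)²/4 = 201.06 mm². φR_n = 0.75 × 469 × 201.06 × 6 × 1 = 424.3 kN.
Bearing (8 mm plate, F_u = 450 MPa): end bolts L_c = 21 − 18/2 = 12, R_n = min(1.2×12×8×450, 2.4×16×8×450) = 51.84 kN/bolt; interior L_c = 48 − 18 = 30, R_n = 129.6 kN/bolt. φR_n = 0.75 × (2×51.84 + 4×129.6) = 466.6 kN.
Tension yield (gross): A_g = 136×8 = 1088 mm². φR_n = 0.90 × 350 × 1088 = 342.7 kN.
Governing: min(424.3, 466.6, 342.7) = 342.7 kN → gross-section yield.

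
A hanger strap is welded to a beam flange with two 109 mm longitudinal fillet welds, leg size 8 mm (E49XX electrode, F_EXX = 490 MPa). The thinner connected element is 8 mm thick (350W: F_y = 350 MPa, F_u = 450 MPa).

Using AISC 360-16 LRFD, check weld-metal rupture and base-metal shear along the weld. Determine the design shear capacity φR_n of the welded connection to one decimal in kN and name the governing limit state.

271.9 kN (weld metal governs)

Weld metal: throat = 0.707×8 = 5.656 mm, L = 2×109 = 218 mm. φR_n = 0.75 × 0.6 × 490 × 5.656 × 218 = 271.9 kN.
Base metal shear (8 mm plate): yield φR_n = 1.0×0.6×350×8×218 = 366.2 kN; rupture φR_n = 0.75×0.6×450×8×218 = 353.2 kN; take 353.2 kN (rupture).
Governing: min(271.9, 353.2) = 271.9 kN → weld metal.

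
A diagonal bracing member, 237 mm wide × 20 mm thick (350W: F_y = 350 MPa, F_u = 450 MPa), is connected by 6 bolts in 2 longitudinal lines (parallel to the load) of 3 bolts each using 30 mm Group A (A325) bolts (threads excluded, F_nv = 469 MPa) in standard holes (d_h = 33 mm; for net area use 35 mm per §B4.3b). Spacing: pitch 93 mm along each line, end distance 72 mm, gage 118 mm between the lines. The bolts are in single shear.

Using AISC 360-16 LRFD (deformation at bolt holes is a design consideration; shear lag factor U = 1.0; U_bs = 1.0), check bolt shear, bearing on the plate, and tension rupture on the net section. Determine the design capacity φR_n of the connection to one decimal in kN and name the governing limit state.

Bolt shear: A_b = π(30)²/4 = 706.86 mm². φR_n = 0.75 × 469 × 706.86 × 6 × 1 = 1491.8 kN.
Bearing (20 mm plate, F_u = 450 MPa): end bolts L_c = 72 − 33/2 = 55.5, R_n = min(1.2×55.5×20×450, 2.4×30×20×450) = 599.4 kN/bolt; interior L_c = 93 − 33 = 60, R_n = 648 kN/bolt. φR_n = 0.75 × (2×599.4 + 4×648) = 2843.1 kN.
Tension rupture (net): A_n = (237 − 2×35)×20 = 3340 mm² (U = 1.0, A_e = A_n). φR_n = 0.75 × 450 × 3340 = 1127.3 kN.
Governing: min(1491.8, 2843.1, 1127.3) = 1127.3 kN → net-section rupture.

1127.3 kN (net-section rupture governs)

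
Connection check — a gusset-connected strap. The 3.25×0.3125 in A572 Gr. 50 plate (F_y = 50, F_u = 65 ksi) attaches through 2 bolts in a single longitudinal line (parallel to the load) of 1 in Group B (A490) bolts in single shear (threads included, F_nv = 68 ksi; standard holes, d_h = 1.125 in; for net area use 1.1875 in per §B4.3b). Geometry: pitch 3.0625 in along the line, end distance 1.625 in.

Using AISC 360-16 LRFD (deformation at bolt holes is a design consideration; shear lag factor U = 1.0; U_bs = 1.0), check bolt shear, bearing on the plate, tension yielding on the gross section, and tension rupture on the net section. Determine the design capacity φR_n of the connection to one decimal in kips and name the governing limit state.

Bolt shear: A_b = π(1)²/4 = 0.7854 in². φR_n = 0.75 × 68 × 0.7854 × 2 × 1 = 80.1 kips.
Bearing (0.3125 in plate, F_u = 65 ksi): end bolts L_c = 1.625 − 1.125/2 = 1.0625, R_n = min(1.2×1.0625×0.3125×65, 2.4×1×0.3125×65) = 25.898 kips/bolt; interior L_c = 3.0625 − 1.125 = 1.9375, R_n = 47.227 kips/bolt. φR_n = 0.75 × (1×25.898 + 1×47.227) = 54.8 kips.
Tension yield (gross): A_g = 3.25×0.3125 = 1.0156 in². φR_n = 0.90 × 50 × 1.0156 = 45.7 kips.
Tension rupture (net): A_n = (3.25 − 1×1.1875)×0.3125 = 0.64453 in² (U = 1.0, A_e = A_n). φR_n = 0.75 × 65 × 0.64453 = 31.4 kips.
Governing: min(80.1, 54.8, 45.7, 31.4) = 31.4 kips → net-section rupture.

31.4 kips (net-section rupture governs)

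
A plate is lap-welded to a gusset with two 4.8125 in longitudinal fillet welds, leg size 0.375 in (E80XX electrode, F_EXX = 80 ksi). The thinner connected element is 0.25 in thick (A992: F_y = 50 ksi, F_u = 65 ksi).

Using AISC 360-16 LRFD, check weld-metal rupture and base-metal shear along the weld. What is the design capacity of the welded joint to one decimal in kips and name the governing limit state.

Weld metal: throat = 0.707×0.375 = 0.26513 in, L = 2×4.8125 = 9.625 in. φR_n = 0.75 × 0.6 × 80 × 0.26513 × 9.625 = 91.9 kips.
Base metal shear (0.25 in plate): yield φR_n = 1.0×0.6×50×0.25×9.625 = 72.2 kips; rupture φR_n = 0.75×0.6×65×0.25×9.625 = 70.4 kips; take 70.4 kips (rupture).
Governing: min(91.9, 70.4) = 70.4 kips → base-metal shear.

70.4 kips (base-metal shear governs)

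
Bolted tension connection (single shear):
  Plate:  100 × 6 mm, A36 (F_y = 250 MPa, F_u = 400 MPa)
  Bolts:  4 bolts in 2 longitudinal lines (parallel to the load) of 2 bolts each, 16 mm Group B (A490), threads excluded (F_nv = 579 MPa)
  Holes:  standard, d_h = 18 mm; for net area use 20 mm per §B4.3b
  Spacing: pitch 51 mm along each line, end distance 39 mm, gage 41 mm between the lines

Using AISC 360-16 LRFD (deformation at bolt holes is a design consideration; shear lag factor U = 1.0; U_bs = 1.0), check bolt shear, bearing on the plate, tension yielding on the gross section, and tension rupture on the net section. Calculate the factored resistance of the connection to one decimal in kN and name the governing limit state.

108.0 kN (net-section rupture governs)

Bolt shear: A_b = π(16)²/4 = 201.06 mm². φR_n = 0.75 × 579 × 201.06 × 4 × 1 = 349.2 kN.
Bearing (6 mm plate, F_u = 400 MPa): end bolts L_c = 39 − 18/2 = 30, R_n = min(1.2×30×6×400, 2.4×16×6×400) = 86.4 kN/bolt; interior L_c = 51 − 18 = 33, R_n = 92.16 kN/bolt. φR_n = 0.75 × (2×86.4 + 2×92.16) = 267.8 kN.
Tension yield (gross): A_g = 100×6 = 600 mm². φR_n = 0.90 × 250 × 600 = 135.0 kN.
Tension rupture (net): A_n = (100 − 2×20)×6 = 360 mm² (U = 1.0, A_e = A_n). φR_n = 0.75 × 400 × 360 = 108.0 kN.
Governing: min(349.2, 267.8, 135.0, 108.0) = 108.0 kN → net-section rupture.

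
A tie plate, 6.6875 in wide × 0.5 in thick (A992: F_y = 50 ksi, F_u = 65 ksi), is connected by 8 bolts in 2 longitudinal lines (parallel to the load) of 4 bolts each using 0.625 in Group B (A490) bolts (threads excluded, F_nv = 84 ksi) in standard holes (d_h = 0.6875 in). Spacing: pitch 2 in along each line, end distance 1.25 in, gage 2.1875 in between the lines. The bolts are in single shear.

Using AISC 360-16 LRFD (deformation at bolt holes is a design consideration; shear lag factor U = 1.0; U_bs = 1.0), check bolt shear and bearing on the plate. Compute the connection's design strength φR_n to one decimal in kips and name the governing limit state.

154.6 kips (bolt shear governs)

Bolt shear: A_b = π(0.625)²/4 = 0.3068 in². φR_n = 0.75 × 84 × 0.3068 × 8 × 1 = 154.6 kips.
Bearing (0.5 in plate, F_u = 65 ksi): end bolts L_c = 1.25 − 0.6875/2 = 0.90625, R_n = min(1.2×0.90625×0.5×65, 2.4×0.625×0.5×65) = 35.344 kips/bolt; interior L_c = 2 − 0.6875 = 1.3125, R_n = 48.75 kips/bolt. φR_n = 0.75 × (2×35.344 + 6×48.75) = 272.4 kips.
Governing: min(154.6, 272.4) = 154.6 kips → bolt shear.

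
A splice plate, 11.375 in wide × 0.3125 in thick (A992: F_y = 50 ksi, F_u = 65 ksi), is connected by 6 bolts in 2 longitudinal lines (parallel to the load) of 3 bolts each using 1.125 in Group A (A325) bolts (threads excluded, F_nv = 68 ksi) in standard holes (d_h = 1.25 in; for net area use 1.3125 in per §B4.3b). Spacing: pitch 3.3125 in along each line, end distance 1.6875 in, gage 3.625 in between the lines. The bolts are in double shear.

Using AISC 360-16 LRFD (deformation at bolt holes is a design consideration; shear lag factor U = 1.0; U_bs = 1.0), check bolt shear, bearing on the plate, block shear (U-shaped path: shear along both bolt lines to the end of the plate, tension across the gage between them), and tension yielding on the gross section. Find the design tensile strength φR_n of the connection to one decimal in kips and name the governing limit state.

Bolt shear: A_b = π(1.125)²/4 = 0.99402 in². φR_n = 0.75 × 68 × 0.99402 × 6 × 2 = 608.3 kips.
Bearing (0.3125 in plate, F_u = 65 ksi): end bolts L_c = 1.6875 − 1.25/2 = 1.0625, R_n = min(1.2×1.0625×0.3125×65, 2.4×1.125×0.3125×65) = 25.898 kips/bolt; interior L_c = 3.3125 − 1.25 = 2.0625, R_n = 50.273 kips/bolt. φR_n = 0.75 × (2×25.898 + 4×50.273) = 189.7 kips.
Block shear: shear path 2×[1.6875+2×3.3125] = 2×8.3125 in, A_gv = 5.1953, A_nv = 2×(8.3125 − 2.5×1.3125)×0.3125 = 3.1445 in²; tension across gage: (3.625 − 1×1.3125)×0.3125 = 0.72266 in². R_n = min(0.6×65×3.1445, 0.6×50×5.1953) + 1.0×65×0.72266 = min(122.64, 155.86) + 46.973 = 169.61 kips. φR_n = 0.75 × 169.61 = 127.2 kips.
Tension yield (gross): A_g = 11.375×0.3125 = 3.5547 in². φR_n = 0.90 × 50 × 3.5547 = 160.0 kips.
Governing: min(608.3, 189.7, 127.2, 160.0) = 127.2 kips → block shear.

127.2 kips (block shear governs)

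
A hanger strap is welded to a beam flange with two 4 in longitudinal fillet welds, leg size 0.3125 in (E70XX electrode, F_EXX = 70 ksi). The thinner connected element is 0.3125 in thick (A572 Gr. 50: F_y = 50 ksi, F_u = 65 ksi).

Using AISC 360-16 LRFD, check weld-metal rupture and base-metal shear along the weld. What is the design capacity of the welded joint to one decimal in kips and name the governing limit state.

55.7 kips (weld metal governs)

Weld metal: throat = 0.707×0.3125 = 0.22094 in, L = 2×4 = 8 in. φR_n = 0.75 × 0.6 × 70 × 0.22094 × 8 = 55.7 kips.
Base metal shear (0.3125 in plate): yield φR_n = 1.0×0.6×50×0.3125×8 = 75.0 kips; rupture φR_n = 0.75×0.6×65×0.3125×8 = 73.1 kips; take 73.1 kips (rupture).
Governing: min(55.7, 73.1) = 55.7 kips → weld metal.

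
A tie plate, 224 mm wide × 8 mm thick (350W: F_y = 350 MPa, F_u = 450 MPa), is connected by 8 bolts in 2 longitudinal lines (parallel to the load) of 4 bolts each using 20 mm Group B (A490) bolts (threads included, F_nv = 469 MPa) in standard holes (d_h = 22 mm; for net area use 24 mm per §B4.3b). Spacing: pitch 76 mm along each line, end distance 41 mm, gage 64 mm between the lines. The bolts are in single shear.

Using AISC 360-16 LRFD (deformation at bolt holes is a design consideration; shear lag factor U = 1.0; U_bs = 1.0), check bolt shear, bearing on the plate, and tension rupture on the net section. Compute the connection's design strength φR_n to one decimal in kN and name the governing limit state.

Bolt shear: A_b = π(20)²/4 = 314.16 mm². φR_n = 0.75 × 469 × 314.16 × 8 × 1 = 884.0 kN.
Bearing (8 mm plate, F_u = 450 MPa): end bolts L_c = 41 − 22/2 = 30, R_n = min(1.2×30×8×450, 2.4×20×8×450) = 129.6 kN/bolt; interior L_c = 76 − 22 = 54, R_n = 172.8 kN/bolt. φR_n = 0.75 × (2×129.6 + 6×172.8) = 972.0 kN.
Tension rupture (net): A_n = (224 − 2×24)×8 = 1408 mm² (U = 1.0, A_e = A_n). φR_n = 0.75 × 450 × 1408 = 475.2 kN.
Governing: min(884.0, 972.0, 475.2) = 475.2 kN → net-section rupture.

475.2 kN (net-section rupture governs)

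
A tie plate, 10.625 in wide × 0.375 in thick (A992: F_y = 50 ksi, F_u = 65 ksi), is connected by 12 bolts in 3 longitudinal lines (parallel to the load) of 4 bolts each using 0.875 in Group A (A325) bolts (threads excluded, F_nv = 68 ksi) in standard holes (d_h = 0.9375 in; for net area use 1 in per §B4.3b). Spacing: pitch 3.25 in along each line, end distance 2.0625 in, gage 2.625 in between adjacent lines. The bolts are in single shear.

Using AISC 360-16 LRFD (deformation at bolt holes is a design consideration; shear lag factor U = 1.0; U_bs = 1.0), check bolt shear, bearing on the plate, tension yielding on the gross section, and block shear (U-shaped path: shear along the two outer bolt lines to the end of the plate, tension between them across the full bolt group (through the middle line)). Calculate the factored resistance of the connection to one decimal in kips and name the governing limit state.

Bolt shear: A_b = π(0.875)²/4 = 0.60132 in². φR_n = 0.75 × 68 × 0.60132 × 12 × 1 = 368.0 kips.
Bearing (0.375 in plate, F_u = 65 ksi): end bolts L_c = 2.0625 − 0.9375/2 = 1.59375, R_n = min(1.2×1.59375×0.375×65, 2.4×0.875×0.375×65) = 46.617 kips/bolt; interior L_c = 3.25 − 0.9375 = 2.3125, R_n = 51.188 kips/bolt. φR_n = 0.75 × (3×46.617 + 9×51.188) = 450.4 kips.
Tension yield (gross): A_g = 10.625×0.375 = 3.9844 in². φR_n = 0.90 × 50 × 3.9844 = 179.3 kips.
Block shear: shear path 2×[2.0625+3×3.25] = 2×11.8125 in, A_gv = 8.8594, A_nv = 2×(11.8125 − 3.5×1)×0.375 = 6.2344 in²; tension across gage: (5.25 − 2×1)×0.375 = 1.2188 in². R_n = min(0.6×65×6.2344, 0.6×50×8.8594) + 1.0×65×1.2188 = min(243.14, 265.78) + 79.222 = 322.36 kips. φR_n = 0.75 × 322.36 = 241.8 kips.
Governing: min(368.0, 450.4, 179.3, 241.8) = 179.3 kips → gross-section yield.

179.3 kips (gross-section yield governs)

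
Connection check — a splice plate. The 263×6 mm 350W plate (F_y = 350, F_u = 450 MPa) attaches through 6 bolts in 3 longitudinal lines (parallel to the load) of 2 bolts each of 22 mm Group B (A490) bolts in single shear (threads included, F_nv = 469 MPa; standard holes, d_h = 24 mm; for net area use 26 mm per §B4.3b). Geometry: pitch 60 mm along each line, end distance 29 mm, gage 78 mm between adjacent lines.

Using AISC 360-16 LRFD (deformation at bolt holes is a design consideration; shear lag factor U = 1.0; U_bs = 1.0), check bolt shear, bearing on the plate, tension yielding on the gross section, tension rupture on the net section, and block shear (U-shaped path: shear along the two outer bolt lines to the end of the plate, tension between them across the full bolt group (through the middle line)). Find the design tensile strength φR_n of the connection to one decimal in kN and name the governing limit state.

332.1 kN (block shear governs)

Bolt shear: A_b = π(22)²/4 = 380.13 mm². φR_n = 0.75 × 469 × 380.13 × 6 × 1 = 802.3 kN.
Bearing (6 mm plate, F_u = 450 MPa): end bolts L_c = 29 − 24/2 = 17, R_n = min(1.2×17×6×450, 2.4×22×6×450) = 55.08 kN/bolt; interior L_c = 60 − 24 = 36, R_n = 116.64 kN/bolt. φR_n = 0.75 × (3×55.08 + 3×116.64) = 386.4 kN.
Tension yield (gross): A_g = 263×6 = 1578 mm². φR_n = 0.90 × 350 × 1578 = 497.1 kN.
Tension rupture (net): A_n = (263 − 3×26)×6 = 1110 mm² (U = 1.0, A_e = A_n). φR_n = 0.75 × 450 × 1110 = 374.6 kN.
Block shear: shear path 2×[29+1×60] = 2×89 mm, A_gv = 1068, A_nv = 2×(89 − 1.5×26)×6 = 600 mm²; tension across gage: (156 − 2×26)×6 = 624 mm². R_n = min(0.6×450×600, 0.6×350×1068) + 1.0×450×624 = min(162, 224.28) + 280.8 = 442.8 kN. φR_n = 0.75 × 442.8 = 332.1 kN.
Governing: min(802.3, 386.4, 497.1, 374.6, 332.1) = 332.1 kN → block shear.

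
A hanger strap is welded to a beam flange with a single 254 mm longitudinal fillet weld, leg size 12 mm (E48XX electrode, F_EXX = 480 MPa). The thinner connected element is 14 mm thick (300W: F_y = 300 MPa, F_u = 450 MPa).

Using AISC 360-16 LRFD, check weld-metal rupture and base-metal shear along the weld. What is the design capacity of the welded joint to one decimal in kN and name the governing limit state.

465.5 kN (weld metal governs)

Weld metal: throat = 0.707×12 = 8.484 mm, L = 254 mm. φR_n = 0.75 × 0.6 × 480 × 8.484 × 254 = 465.5 kN.
Base metal shear (14 mm plate): yield φR_n = 1.0×0.6×300×14×254 = 640.1 kN; rupture φR_n = 0.75×0.6×450×14×254 = 720.1 kN; take 640.1 kN (yield).
Governing: min(465.5, 640.1) = 465.5 kN → weld metal.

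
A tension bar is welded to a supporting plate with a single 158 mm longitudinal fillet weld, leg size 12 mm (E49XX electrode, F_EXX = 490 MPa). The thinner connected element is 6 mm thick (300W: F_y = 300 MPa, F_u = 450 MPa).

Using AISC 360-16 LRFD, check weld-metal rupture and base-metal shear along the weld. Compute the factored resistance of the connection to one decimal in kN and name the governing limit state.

170.6 kN (base-metal shear governs)

Weld metal: throat = 0.707×12 = 8.484 mm, L = 158 mm. φR_n = 0.75 × 0.6 × 490 × 8.484 × 158 = 295.6 kN.
Base metal shear (6 mm plate): yield φR_n = 1.0×0.6×300×6×158 = 170.6 kN; rupture φR_n = 0.75×0.6×450×6×158 = 192.0 kN; take 170.6 kN (yield).
Governing: min(295.6, 170.6) = 170.6 kN → base-metal shear.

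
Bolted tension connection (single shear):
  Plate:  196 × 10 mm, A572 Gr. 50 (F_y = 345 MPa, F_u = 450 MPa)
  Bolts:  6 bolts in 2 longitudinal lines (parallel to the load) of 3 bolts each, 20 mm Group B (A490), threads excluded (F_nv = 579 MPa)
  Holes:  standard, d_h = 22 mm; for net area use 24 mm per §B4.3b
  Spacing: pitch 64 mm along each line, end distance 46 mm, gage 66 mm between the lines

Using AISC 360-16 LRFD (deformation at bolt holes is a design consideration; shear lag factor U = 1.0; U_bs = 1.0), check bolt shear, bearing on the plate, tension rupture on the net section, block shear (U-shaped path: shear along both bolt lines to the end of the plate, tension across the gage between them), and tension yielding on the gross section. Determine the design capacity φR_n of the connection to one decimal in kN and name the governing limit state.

Bolt shear: A_b = π(20)²/4 = 314.16 mm². φR_n = 0.75 × 579 × 314.16 × 6 × 1 = 818.5 kN.
Bearing (10 mm plate, F_u = 450 MPa): end bolts L_c = 46 − 22/2 = 35, R_n = min(1.2×35×10×450, 2.4×20×10×450) = 189 kN/bolt; interior L_c = 64 − 22 = 42, R_n = 216 kN/bolt. φR_n = 0.75 × (2×189 + 4×216) = 931.5 kN.
Tension rupture (net): A_n = (196 − 2×24)×10 = 1480 mm² (U = 1.0, A_e = A_n). φR_n = 0.75 × 450 × 1480 = 499.5 kN.
Block shear: shear path 2×[46+2×64] = 2×174 mm, A_gv = 3480, A_nv = 2×(174 − 2.5×24)×10 = 2280 mm²; tension across gage: (66 − 1×24)×10 = 420 mm². R_n = min(0.6×450×2280, 0.6×345×3480) + 1.0×450×420 = min(615.6, 720.36) + 189 = 804.6 kN. φR_n = 0.75 × 804.6 = 603.5 kN.
Tension yield (gross): A_g = 196×10 = 1960 mm². φR_n = 0.90 × 345 × 1960 = 608.6 kN.
Governing: min(818.5, 931.5, 499.5, 603.5, 608.6) = 499.5 kN → net-section rupture.

499.5 kN (net-section rupture governs)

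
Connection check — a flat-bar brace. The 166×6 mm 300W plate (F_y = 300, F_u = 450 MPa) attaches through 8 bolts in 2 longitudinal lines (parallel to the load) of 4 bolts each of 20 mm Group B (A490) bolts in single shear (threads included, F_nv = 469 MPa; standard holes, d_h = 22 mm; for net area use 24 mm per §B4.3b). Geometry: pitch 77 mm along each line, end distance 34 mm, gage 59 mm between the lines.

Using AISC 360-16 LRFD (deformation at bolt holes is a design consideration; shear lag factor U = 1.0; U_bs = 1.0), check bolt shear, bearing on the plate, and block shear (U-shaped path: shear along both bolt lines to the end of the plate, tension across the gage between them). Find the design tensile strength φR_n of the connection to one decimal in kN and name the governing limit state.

Bolt shear: A_b = π(20)²/4 = 314.16 mm². φR_n = 0.75 × 469 × 314.16 × 8 × 1 = 884.0 kN.
Bearing (6 mm plate, F_u = 450 MPa): end bolts L_c = 34 − 22/2 = 23, R_n = min(1.2×23×6×450, 2.4×20×6×450) = 74.52 kN/bolt; interior L_c = 77 − 22 = 55, R_n = 129.6 kN/bolt. φR_n = 0.75 × (2×74.52 + 6×129.6) = 695.0 kN.
Block shear: shear path 2×[34+3×77] = 2×265 mm, A_gv = 3180, A_nv = 2×(265 − 3.5×24)×6 = 2172 mm²; tension across gage: (59 − 1×24)×6 = 210 mm². R_n = min(0.6×450×2172, 0.6×300×3180) + 1.0×450×210 = min(586.44, 572.4) + 94.5 = 666.9 kN. φR_n = 0.75 × 666.9 = 500.2 kN.
Governing: min(884.0, 695.0, 500.2) = 500.2 kN → block shear.

500.2 kN (block shear governs)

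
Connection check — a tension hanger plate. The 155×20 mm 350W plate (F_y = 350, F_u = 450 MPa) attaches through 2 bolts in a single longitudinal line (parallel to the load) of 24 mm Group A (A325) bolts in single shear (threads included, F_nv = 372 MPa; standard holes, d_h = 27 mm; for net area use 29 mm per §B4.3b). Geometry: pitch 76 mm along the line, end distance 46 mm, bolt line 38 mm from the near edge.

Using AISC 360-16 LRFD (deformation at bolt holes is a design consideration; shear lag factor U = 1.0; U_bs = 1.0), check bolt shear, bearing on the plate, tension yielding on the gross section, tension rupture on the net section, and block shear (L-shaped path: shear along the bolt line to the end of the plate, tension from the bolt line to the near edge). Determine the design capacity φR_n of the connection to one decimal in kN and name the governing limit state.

252.4 kN (bolt shear governs)

Bolt shear: A_b = π(24)²/4 = 452.39 mm². φR_n = 0.75 × 372 × 452.39 × 2 × 1 = 252.4 kN.
Bearing (20 mm plate, F_u = 450 MPa): end bolts L_c = 46 − 27/2 = 32.5, R_n = min(1.2×32.5×20×450, 2.4×24×20×450) = 351 kN/bolt; interior L_c = 76 − 27 = 49, R_n = 518.4 kN/bolt. φR_n = 0.75 × (1×351 + 1×518.4) = 652.1 kN.
Tension yield (gross): A_g = 155×20 = 3100 mm². φR_n = 0.90 × 350 × 3100 = 976.5 kN.
Tension rupture (net): A_n = (155 − 1×29)×20 = 2520 mm² (U = 1.0, A_e = A_n). φR_n = 0.75 × 450 × 2520 = 850.5 kN.
Block shear: shear path 1×[46+1×76] = 1×122 mm, A_gv = 2440, A_nv = 1×(122 − 1.5×29)×20 = 1570 mm²; tension to near edge: (38 − 0.5×29)×20 = 470 mm². R_n = min(0.6×450×1570, 0.6×350×2440) + 1.0×450×470 = min(423.9, 512.4) + 211.5 = 635.4 kN. φR_n = 0.75 × 635.4 = 476.6 kN.
Governing: min(252.4, 652.1, 976.5, 850.5, 476.6) = 252.4 kN → bolt shear.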